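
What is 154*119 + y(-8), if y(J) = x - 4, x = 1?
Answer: 18323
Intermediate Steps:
y(J) = -3 (y(J) = 1 - 4 = -3)
154*119 + y(-8) = 154*119 - 3 = 18326 - 3 = 18323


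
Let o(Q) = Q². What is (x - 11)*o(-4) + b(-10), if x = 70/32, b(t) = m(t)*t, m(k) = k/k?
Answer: -151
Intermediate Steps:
m(k) = 1
b(t) = t (b(t) = 1*t = t)
x = 35/16 (x = 70*(1/32) = 35/16 ≈ 2.1875)
(x - 11)*o(-4) + b(-10) = (35/16 - 11)*(-4)² - 10 = -141/16*16 - 10 = -141 - 10 = -151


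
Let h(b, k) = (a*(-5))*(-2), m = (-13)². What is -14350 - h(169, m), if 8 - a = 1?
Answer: -14420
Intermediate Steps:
a = 7 (a = 8 - 1*1 = 8 - 1 = 7)
m = 169
h(b, k) = 70 (h(b, k) = (7*(-5))*(-2) = -35*(-2) = 70)
-14350 - h(169, m) = -14350 - 1*70 = -14350 - 70 = -14420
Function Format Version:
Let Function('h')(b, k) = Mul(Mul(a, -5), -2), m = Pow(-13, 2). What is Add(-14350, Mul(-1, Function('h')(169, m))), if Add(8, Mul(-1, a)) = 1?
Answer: -14420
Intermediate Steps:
a = 7 (a = Add(8, Mul(-1, 1)) = Add(8, -1) = 7)
m = 169
Function('h')(b, k) = 70 (Function('h')(b, k) = Mul(Mul(7, -5), -2) = Mul(-35, -2) = 70)
Add(-14350, Mul(-1, Function('h')(169, m))) = Add(-14350, Mul(-1, 70)) = Add(-14350, -70) = -14420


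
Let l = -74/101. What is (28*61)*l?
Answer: -126392/101 ≈ -1251.4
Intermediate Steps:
l = -74/101 (l = -74*1/101 = -74/101 ≈ -0.73267)
(28*61)*l = (28*61)*(-74/101) = 1708*(-74/101) = -126392/101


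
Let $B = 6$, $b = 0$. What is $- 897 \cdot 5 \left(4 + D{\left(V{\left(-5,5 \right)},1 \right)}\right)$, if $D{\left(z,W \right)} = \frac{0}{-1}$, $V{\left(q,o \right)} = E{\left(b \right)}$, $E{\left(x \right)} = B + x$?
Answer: $-17940$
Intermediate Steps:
$E{\left(x \right)} = 6 + x$
$V{\left(q,o \right)} = 6$ ($V{\left(q,o \right)} = 6 + 0 = 6$)
$D{\left(z,W \right)} = 0$ ($D{\left(z,W \right)} = 0 \left(-1\right) = 0$)
$- 897 \cdot 5 \left(4 + D{\left(V{\left(-5,5 \right)},1 \right)}\right) = - 897 \cdot 5 \left(4 + 0\right) = - 897 \cdot 5 \cdot 4 = \left(-897\right) 20 = -17940$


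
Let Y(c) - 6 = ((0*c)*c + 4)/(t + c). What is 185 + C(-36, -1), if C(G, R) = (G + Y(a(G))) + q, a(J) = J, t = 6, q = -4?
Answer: 2263/15 ≈ 150.87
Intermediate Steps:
Y(c) = 6 + 4/(6 + c) (Y(c) = 6 + ((0*c)*c + 4)/(6 + c) = 6 + (0*c + 4)/(6 + c) = 6 + (0 + 4)/(6 + c) = 6 + 4/(6 + c))
C(G, R) = -4 + G + 2*(20 + 3*G)/(6 + G) (C(G, R) = (G + 2*(20 + 3*G)/(6 + G)) - 4 = -4 + G + 2*(20 + 3*G)/(6 + G))
185 + C(-36, -1) = 185 + (16 + (-36)² + 8*(-36))/(6 - 36) = 185 + (16 + 1296 - 288)/(-30) = 185 - 1/30*1024 = 185 - 512/15 = 2263/15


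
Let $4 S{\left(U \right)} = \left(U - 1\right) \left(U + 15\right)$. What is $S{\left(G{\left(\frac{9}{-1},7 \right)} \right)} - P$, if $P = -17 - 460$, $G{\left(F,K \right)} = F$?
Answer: $462$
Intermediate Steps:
$S{\left(U \right)} = \frac{\left(-1 + U\right) \left(15 + U\right)}{4}$ ($S{\left(U \right)} = \frac{\left(U - 1\right) \left(U + 15\right)}{4} = \frac{\left(-1 + U\right) \left(15 + U\right)}{4}$)
$P = -477$ ($P = -17 - 460 = -477$)
$S{\left(G{\left(\frac{9}{-1},7 \right)} \right)} - P = \left(- \frac{15}{4} + \frac{\left(\frac{9}{-1}\right)^{2}}{4} + \frac{7 \frac{9}{-1}}{2}\right) - -477 = \left(- \frac{15}{4} + \frac{\left(9 \left(-1\right)\right)^{2}}{4} + \frac{7 \cdot 9 \left(-1\right)}{2}\right) + 477 = \left(- \frac{15}{4} + \frac{\left(-9\right)^{2}}{4} + \frac{7}{2} \left(-9\right)\right) + 477 = \left(- \frac{15}{4} + \frac{1}{4} \cdot 81 - \frac{63}{2}\right) + 477 = \left(- \frac{15}{4} + \frac{81}{4} - \frac{63}{2}\right) + 477 = -15 + 477 = 462$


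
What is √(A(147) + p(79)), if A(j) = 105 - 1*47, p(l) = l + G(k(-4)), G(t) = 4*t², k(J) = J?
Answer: √201 ≈ 14.177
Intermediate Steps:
p(l) = 64 + l (p(l) = l + 4*(-4)² = l + 4*16 = l + 64 = 64 + l)
A(j) = 58 (A(j) = 105 - 47 = 58)
√(A(147) + p(79)) = √(58 + (64 + 79)) = √(58 + 143) = √201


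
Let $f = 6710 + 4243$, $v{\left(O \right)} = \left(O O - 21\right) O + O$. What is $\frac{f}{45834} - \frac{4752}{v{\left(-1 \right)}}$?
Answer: $- \frac{72531687}{290282} \approx -249.87$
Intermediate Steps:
$v{\left(O \right)} = O + O \left(-21 + O^{2}\right)$ ($v{\left(O \right)} = \left(O^{2} - 21\right) O + O = \left(-21 + O^{2}\right) O + O = O \left(-21 + O^{2}\right) + O = O + O \left(-21 + O^{2}\right)$)
$f = 10953$
$\frac{f}{45834} - \frac{4752}{v{\left(-1 \right)}} = \frac{10953}{45834} - \frac{4752}{\left(-1\right) \left(-20 + \left(-1\right)^{2}\right)} = 10953 \cdot \frac{1}{45834} - \frac{4752}{\left(-1\right) \left(-20 + 1\right)} = \frac{3651}{15278} - \frac{4752}{\left(-1\right) \left(-19\right)} = \frac{3651}{15278} - \frac{4752}{19} = - \frac{72531687}{290282}$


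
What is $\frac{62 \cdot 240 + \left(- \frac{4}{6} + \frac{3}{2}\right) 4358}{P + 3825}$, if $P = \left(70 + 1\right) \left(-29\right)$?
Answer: $\frac{55535}{5298} \approx 10.482$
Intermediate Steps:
$P = -2059$ ($P = 71 \left(-29\right) = -2059$)
$\frac{62 \cdot 240 + \left(- \frac{4}{6} + \frac{3}{2}\right) 4358}{P + 3825} = \frac{62 \cdot 240 + \left(- \frac{4}{6} + \frac{3}{2}\right) 4358}{-2059 + 3825} = \frac{14880 + \left(\left(-4\right) \frac{1}{6} + 3 \cdot \frac{1}{2}\right) 4358}{1766} = \left(14880 + \left(- \frac{2}{3} + \frac{3}{2}\right) 4358\right) \frac{1}{1766} = \left(14880 + \frac{5}{6} \cdot 4358\right) \frac{1}{1766} = \left(14880 + \frac{10895}{3}\right) \frac{1}{1766} = \frac{55535}{3} \cdot \frac{1}{1766} = \frac{55535}{5298}$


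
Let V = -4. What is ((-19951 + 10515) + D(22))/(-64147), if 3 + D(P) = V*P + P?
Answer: 9505/64147 ≈ 0.14818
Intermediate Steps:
D(P) = -3 - 3*P (D(P) = -3 + (-4*P + P) = -3 - 3*P)
((-19951 + 10515) + D(22))/(-64147) = ((-19951 + 10515) + (-3 - 3*22))/(-64147) = (-9436 + (-3 - 66))*(-1/64147) = (-9436 - 69)*(-1/64147) = -9505*(-1/64147) = 9505/64147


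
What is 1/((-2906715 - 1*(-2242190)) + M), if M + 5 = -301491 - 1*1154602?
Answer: -1/2120623 ≈ -4.7156e-7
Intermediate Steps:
M = -1456098 (M = -5 + (-301491 - 1*1154602) = -5 + (-301491 - 1154602) = -5 - 1456093 = -1456098)
1/((-2906715 - 1*(-2242190)) + M) = 1/((-2906715 - 1*(-2242190)) - 1456098) = 1/((-2906715 + 2242190) - 1456098) = 1/(-664525 - 1456098) = 1/(-2120623) = -1/2120623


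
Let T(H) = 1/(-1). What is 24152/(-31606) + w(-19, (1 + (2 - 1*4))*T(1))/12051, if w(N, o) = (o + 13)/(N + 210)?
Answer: -27795603074/36374413023 ≈ -0.76415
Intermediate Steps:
T(H) = -1
w(N, o) = (13 + o)/(210 + N)
24152/(-31606) + w(-19, (1 + (2 - 1*4))*T(1))/12051 = 24152/(-31606) + ((13 + (1 + (2 - 1*4))*(-1))/(210 - 19))/12051 = 24152*(-1/31606) + ((13 + (1 + (2 - 4))*(-1))/191)*(1/12051) = -12076/15803 + ((13 + (1 - 2)*(-1))/191)*(1/12051) = -12076/15803 + ((13 - 1*(-1))/191)*(1/12051) = -12076/15803 + ((13 + 1)/191)*(1/12051) = -12076/15803 + ((1/191)*14)*(1/12051) = -12076/15803 + (14/191)*(1/12051) = -12076/15803 + 14/2301741 = -27795603074/36374413023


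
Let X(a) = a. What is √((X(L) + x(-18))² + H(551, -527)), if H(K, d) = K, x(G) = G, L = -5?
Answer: 6*√30 ≈ 32.863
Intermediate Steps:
√((X(L) + x(-18))² + H(551, -527)) = √((-5 - 18)² + 551) = √((-23)² + 551) = √(529 + 551) = √1080 = 6*√30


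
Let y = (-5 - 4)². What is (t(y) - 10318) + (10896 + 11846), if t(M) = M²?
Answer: 18985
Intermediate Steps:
y = 81 (y = (-9)² = 81)
(t(y) - 10318) + (10896 + 11846) = (81² - 10318) + (10896 + 11846) = (6561 - 10318) + 22742 = -3757 + 22742 = 18985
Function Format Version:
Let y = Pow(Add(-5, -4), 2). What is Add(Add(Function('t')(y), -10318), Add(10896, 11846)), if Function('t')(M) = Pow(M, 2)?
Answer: 18985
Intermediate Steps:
y = 81 (y = Pow(-9, 2) = 81)
Add(Add(Function('t')(y), -10318), Add(10896, 11846)) = Add(Add(Pow(81, 2), -10318), Add(10896, 11846)) = Add(Add(6561, -10318), 22742) = Add(-3757, 22742) = 18985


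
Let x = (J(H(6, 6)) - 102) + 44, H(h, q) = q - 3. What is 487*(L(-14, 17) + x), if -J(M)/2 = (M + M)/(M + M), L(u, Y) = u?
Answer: -36038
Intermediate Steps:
H(h, q) = -3 + q
J(M) = -2 (J(M) = -2*(M + M)/(M + M) = -2*2*M/(2*M) = -2*2*M*1/(2*M) = -2*1 = -2)
x = -60 (x = (-2 - 102) + 44 = -104 + 44 = -60)
487*(L(-14, 17) + x) = 487*(-14 - 60) = 487*(-74) = -36038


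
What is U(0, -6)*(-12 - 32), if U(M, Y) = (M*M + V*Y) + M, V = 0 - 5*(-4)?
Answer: 5280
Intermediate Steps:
V = 20 (V = 0 + 20 = 20)
U(M, Y) = M + M**2 + 20*Y (U(M, Y) = (M*M + 20*Y) + M = (M**2 + 20*Y) + M = M + M**2 + 20*Y)
U(0, -6)*(-12 - 32) = (0 + 0**2 + 20*(-6))*(-12 - 32) = (0 + 0 - 120)*(-44) = -120*(-44) = 5280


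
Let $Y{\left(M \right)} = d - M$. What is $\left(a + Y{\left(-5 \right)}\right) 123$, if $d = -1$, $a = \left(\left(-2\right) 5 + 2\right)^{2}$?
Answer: $8364$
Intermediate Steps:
$a = 64$ ($a = \left(-10 + 2\right)^{2} = \left(-8\right)^{2} = 64$)
$Y{\left(M \right)} = -1 - M$
$\left(a + Y{\left(-5 \right)}\right) 123 = \left(64 - -4\right) 123 = \left(64 + \left(-1 + 5\right)\right) 123 = \left(64 + 4\right) 123 = 68 \cdot 123 = 8364$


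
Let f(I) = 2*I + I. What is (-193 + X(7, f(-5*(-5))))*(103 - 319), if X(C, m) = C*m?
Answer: -71712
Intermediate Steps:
f(I) = 3*I
(-193 + X(7, f(-5*(-5))))*(103 - 319) = (-193 + 7*(3*(-5*(-5))))*(103 - 319) = (-193 + 7*(3*25))*(-216) = (-193 + 7*75)*(-216) = (-193 + 525)*(-216) = 332*(-216) = -71712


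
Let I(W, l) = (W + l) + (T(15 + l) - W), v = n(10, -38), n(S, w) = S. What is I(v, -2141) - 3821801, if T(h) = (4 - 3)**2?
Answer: -3823941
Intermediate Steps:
v = 10
T(h) = 1 (T(h) = 1**2 = 1)
I(W, l) = 1 + l (I(W, l) = (W + l) + (1 - W) = 1 + l)
I(v, -2141) - 3821801 = (1 - 2141) - 3821801 = -2140 - 3821801 = -3823941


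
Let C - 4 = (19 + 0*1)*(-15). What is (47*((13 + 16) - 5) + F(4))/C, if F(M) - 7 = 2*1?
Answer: -1137/281 ≈ -4.0463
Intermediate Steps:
F(M) = 9 (F(M) = 7 + 2*1 = 7 + 2 = 9)
C = -281 (C = 4 + (19 + 0*1)*(-15) = 4 + (19 + 0)*(-15) = 4 + 19*(-15) = 4 - 285 = -281)
(47*((13 + 16) - 5) + F(4))/C = (47*((13 + 16) - 5) + 9)/(-281) = (47*(29 - 5) + 9)*(-1/281) = (47*24 + 9)*(-1/281) = (1128 + 9)*(-1/281) = 1137*(-1/281) = -1137/281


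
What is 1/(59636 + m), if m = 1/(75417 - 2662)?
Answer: 72755/4338817181 ≈ 1.6768e-5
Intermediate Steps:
m = 1/72755 ≈ 1.3745e-5
1/(59636 + m) = 1/(59636 + 1/72755) = 1/(4338817181/72755) = 72755/4338817181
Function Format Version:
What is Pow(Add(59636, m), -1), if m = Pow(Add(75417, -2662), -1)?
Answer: Rational(72755, 4338817181) ≈ 1.6768e-5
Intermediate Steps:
m = Rational(1, 72755) (m = Pow(72755, -1) = Rational(1, 72755) ≈ 1.3745e-5)
Pow(Add(59636, m), -1) = Pow(Add(59636, Rational(1, 72755)), -1) = Pow(Rational(4338817181, 72755), -1) = Rational(72755, 4338817181)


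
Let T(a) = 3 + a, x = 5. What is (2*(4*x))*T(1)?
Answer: 160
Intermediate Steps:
(2*(4*x))*T(1) = (2*(4*5))*(3 + 1) = (2*20)*4 = 40*4 = 160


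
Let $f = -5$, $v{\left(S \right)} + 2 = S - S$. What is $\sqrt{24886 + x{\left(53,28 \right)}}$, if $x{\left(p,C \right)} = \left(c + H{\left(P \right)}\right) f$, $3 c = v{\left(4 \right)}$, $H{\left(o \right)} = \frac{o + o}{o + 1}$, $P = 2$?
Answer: $\frac{2 \sqrt{55986}}{3} \approx 157.74$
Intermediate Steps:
$v{\left(S \right)} = -2$ ($v{\left(S \right)} = -2 + \left(S - S\right) = -2 + 0 = -2$)
$H{\left(o \right)} = \frac{2 o}{1 + o}$
$c = - \frac{2}{3}$ ($c = \frac{1}{3} \left(-2\right) = - \frac{2}{3} \approx -0.66667$)
$x{\left(p,C \right)} = - \frac{10}{3}$ ($x{\left(p,C \right)} = \left(- \frac{2}{3} + 2 \cdot 2 \frac{1}{1 + 2}\right) \left(-5\right) = \left(- \frac{2}{3} + 2 \cdot 2 \cdot \frac{1}{3}\right) \left(-5\right) = \left(- \frac{2}{3} + \frac{4}{3}\right) \left(-5\right) = \frac{2}{3} \left(-5\right) = - \frac{10}{3}$)
$\sqrt{24886 + x{\left(53,28 \right)}} = \sqrt{24886 - \frac{10}{3}} = \sqrt{\frac{74648}{3}} = \frac{2 \sqrt{55986}}{3}$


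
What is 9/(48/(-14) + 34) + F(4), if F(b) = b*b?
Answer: 3487/214 ≈ 16.294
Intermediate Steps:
F(b) = b²
9/(48/(-14) + 34) + F(4) = 9/(48/(-14) + 34) + 4² = 9/(48*(-1/14) + 34) + 16 = 9/(-24/7 + 34) + 16 = 9/(214/7) + 16 = 9*(7/214) + 16 = 63/214 + 16 = 3487/214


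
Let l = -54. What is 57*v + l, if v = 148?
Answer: 8382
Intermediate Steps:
57*v + l = 57*148 - 54 = 8436 - 54 = 8382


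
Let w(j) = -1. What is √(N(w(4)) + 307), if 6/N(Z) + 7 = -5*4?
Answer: √2761/3 ≈ 17.515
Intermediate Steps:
N(Z) = -2/9 (N(Z) = 6/(-7 - 5*4) = 6/(-7 - 20) = 6/(-27) = 6*(-1/27) = -2/9)
√(N(w(4)) + 307) = √(-2/9 + 307) = √(2761/9) = √2761/3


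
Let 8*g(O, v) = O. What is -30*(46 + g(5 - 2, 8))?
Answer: -5565/4 ≈ -1391.3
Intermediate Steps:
g(O, v) = O/8
-30*(46 + g(5 - 2, 8)) = -30*(46 + (5 - 2)/8) = -30*(46 + (1/8)*3) = -30*(46 + 3/8) = -30*371/8 = -5565/4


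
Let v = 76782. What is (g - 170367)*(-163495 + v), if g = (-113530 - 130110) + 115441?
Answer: 25889553558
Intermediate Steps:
g = -128199 (g = -243640 + 115441 = -128199)
(g - 170367)*(-163495 + v) = (-128199 - 170367)*(-163495 + 76782) = -298566*(-86713) = 25889553558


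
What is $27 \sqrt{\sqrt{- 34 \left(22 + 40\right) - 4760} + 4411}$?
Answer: $27 \sqrt{4411 + 2 i \sqrt{1717}} \approx 1793.3 + 16.845 i$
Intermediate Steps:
$27 \sqrt{\sqrt{- 34 \left(22 + 40\right) - 4760} + 4411} = 27 \sqrt{\sqrt{\left(-34\right) 62 - 4760} + 4411} = 27 \sqrt{\sqrt{-2108 - 4760} + 4411} = 27 \sqrt{\sqrt{-6868} + 4411} = 27 \sqrt{2 i \sqrt{1717} + 4411} = 27 \sqrt{4411 + 2 i \sqrt{1717}}$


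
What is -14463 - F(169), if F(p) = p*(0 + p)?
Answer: -43024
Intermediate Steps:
F(p) = p² (F(p) = p*p = p²)
-14463 - F(169) = -14463 - 1*169² = -14463 - 1*28561 = -14463 - 28561 = -43024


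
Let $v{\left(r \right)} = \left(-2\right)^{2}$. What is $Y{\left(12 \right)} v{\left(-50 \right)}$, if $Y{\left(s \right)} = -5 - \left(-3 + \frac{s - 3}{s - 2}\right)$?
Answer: $- \frac{58}{5} \approx -11.6$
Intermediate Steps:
$v{\left(r \right)} = 4$
$Y{\left(s \right)} = -2 - \frac{-3 + s}{-2 + s}$ ($Y{\left(s \right)} = -5 - \left(-3 + \frac{-3 + s}{-2 + s}\right) = -2 - \frac{-3 + s}{-2 + s}$)
$Y{\left(12 \right)} v{\left(-50 \right)} = \frac{7 - 36}{-2 + 12} \cdot 4 = \frac{7 - 36}{10} \cdot 4 = \frac{1}{10} \left(-29\right) 4 = \left(- \frac{29}{10}\right) 4 = - \frac{58}{5}$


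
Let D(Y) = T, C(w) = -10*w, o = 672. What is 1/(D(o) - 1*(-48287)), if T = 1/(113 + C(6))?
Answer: 53/2559212 ≈ 2.0709e-5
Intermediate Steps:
T = 1/53 (T = 1/(113 - 10*6) = 1/(113 - 60) = 1/53 ≈ 0.018868)
D(Y) = 1/53
1/(D(o) - 1*(-48287)) = 1/(1/53 - 1*(-48287)) = 1/(1/53 + 48287) = 1/(2559212/53) = 53/2559212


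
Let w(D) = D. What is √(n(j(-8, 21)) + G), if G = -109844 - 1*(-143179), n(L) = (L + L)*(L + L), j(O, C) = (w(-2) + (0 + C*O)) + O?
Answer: √160071 ≈ 400.09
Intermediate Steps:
j(O, C) = -2 + O + C*O (j(O, C) = (-2 + (0 + C*O)) + O = (-2 + C*O) + O = -2 + O + C*O)
n(L) = 4*L² (n(L) = (2*L)*(2*L) = 4*L²)
G = 33335 (G = -109844 + 143179 = 33335)
√(n(j(-8, 21)) + G) = √(4*(-2 - 8 + 21*(-8))² + 33335) = √(4*(-2 - 8 - 168)² + 33335) = √(4*(-178)² + 33335) = √(4*31684 + 33335) = √(126736 + 33335) = √160071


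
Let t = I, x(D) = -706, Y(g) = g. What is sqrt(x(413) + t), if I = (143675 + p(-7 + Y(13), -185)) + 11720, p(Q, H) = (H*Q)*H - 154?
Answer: sqrt(359885) ≈ 599.90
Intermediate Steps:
p(Q, H) = -154 + Q*H**2 (p(Q, H) = Q*H**2 - 154 = -154 + Q*H**2)
I = 360591 (I = (143675 + (-154 + (-7 + 13)*(-185)**2)) + 11720 = (143675 + (-154 + 6*34225)) + 11720 = (143675 + (-154 + 205350)) + 11720 = (143675 + 205196) + 11720 = 348871 + 11720 = 360591)
t = 360591
sqrt(x(413) + t) = sqrt(-706 + 360591) = sqrt(359885)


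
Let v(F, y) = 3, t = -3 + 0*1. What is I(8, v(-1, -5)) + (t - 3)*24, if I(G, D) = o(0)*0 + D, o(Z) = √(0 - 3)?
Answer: -141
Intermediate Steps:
t = -3 (t = -3 + 0 = -3)
o(Z) = I*√3 (o(Z) = √(-3) = I*√3)
I(G, D) = D (I(G, D) = (I*√3)*0 + D = 0 + D = D)
I(8, v(-1, -5)) + (t - 3)*24 = 3 + (-3 - 3)*24 = 3 - 6*24 = 3 - 144 = -141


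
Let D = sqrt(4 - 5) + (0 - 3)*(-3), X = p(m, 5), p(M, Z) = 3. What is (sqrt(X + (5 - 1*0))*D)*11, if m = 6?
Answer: 22*sqrt(2)*(9 + I) ≈ 280.01 + 31.113*I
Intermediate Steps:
X = 3
D = 9 + I (D = sqrt(-1) - 3*(-3) = I + 9 = 9 + I ≈ 9.0 + 1.0*I)
(sqrt(X + (5 - 1*0))*D)*11 = (sqrt(3 + (5 - 1*0))*(9 + I))*11 = (sqrt(3 + (5 + 0))*(9 + I))*11 = (sqrt(3 + 5)*(9 + I))*11 = (sqrt(8)*(9 + I))*11 = ((2*sqrt(2))*(9 + I))*11 = (2*sqrt(2)*(9 + I))*11 = 22*sqrt(2)*(9 + I)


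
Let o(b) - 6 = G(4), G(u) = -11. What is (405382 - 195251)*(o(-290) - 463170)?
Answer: -97327425925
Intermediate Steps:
o(b) = -5 (o(b) = 6 - 11 = -5)
(405382 - 195251)*(o(-290) - 463170) = (405382 - 195251)*(-5 - 463170) = 210131*(-463175) = -97327425925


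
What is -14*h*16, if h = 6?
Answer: -1344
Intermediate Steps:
-14*h*16 = -14*6*16 = -84*16 = -1344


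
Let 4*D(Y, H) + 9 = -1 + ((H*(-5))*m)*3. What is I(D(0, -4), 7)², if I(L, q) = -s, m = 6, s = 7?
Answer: 49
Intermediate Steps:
D(Y, H) = -5/2 - 45*H/2 (D(Y, H) = -9/4 + (-1 + ((H*(-5))*6)*3)/4 = -9/4 + (-1 + (-5*H*6)*3)/4 = -9/4 + (-1 - 30*H*3)/4 = -9/4 + (-1 - 90*H)/4 = -9/4 + (-¼ - 45*H/2) = -5/2 - 45*H/2)
I(L, q) = -7 (I(L, q) = -1*7 = -7)
I(D(0, -4), 7)² = (-7)² = 49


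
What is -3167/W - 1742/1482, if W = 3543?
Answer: -139300/67317 ≈ -2.0693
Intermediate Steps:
-3167/W - 1742/1482 = -3167/3543 - 1742/1482 = -3167*1/3543 - 1742*1/1482 = -3167/3543 - 67/57 = -139300/67317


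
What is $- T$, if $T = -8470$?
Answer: $8470$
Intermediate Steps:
$- T = \left(-1\right) \left(-8470\right) = 8470$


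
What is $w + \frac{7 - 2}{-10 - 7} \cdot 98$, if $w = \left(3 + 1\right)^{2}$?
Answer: $- \frac{218}{17} \approx -12.824$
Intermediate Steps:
$w = 16$ ($w = 4^{2} = 16$)
$w + \frac{7 - 2}{-10 - 7} \cdot 98 = 16 + \frac{7 - 2}{-10 - 7} \cdot 98 = 16 + \frac{1}{-17} \cdot 5 \cdot 98 = 16 + \left(- \frac{1}{17}\right) 5 \cdot 98 = 16 - \frac{490}{17} = - \frac{218}{17}$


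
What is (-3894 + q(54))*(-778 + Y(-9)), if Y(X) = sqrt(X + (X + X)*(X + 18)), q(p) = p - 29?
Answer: 3010082 - 11607*I*sqrt(19) ≈ 3.0101e+6 - 50594.0*I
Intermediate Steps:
q(p) = -29 + p
Y(X) = sqrt(X + 2*X*(18 + X)) (Y(X) = sqrt(X + (2*X)*(18 + X)) = sqrt(X + 2*X*(18 + X)))
(-3894 + q(54))*(-778 + Y(-9)) = (-3894 + (-29 + 54))*(-778 + sqrt(-9*(37 + 2*(-9)))) = (-3894 + 25)*(-778 + sqrt(-9*(37 - 18))) = -3869*(-778 + sqrt(-9*19)) = -3869*(-778 + sqrt(-171)) = -3869*(-778 + 3*I*sqrt(19)) = 3010082 - 11607*I*sqrt(19)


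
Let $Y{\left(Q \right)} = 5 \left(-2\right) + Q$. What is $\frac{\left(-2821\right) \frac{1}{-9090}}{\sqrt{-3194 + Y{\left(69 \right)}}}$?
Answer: $- \frac{2821 i \sqrt{3135}}{28497150} \approx - 0.0055427 i$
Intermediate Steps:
$Y{\left(Q \right)} = -10 + Q$
$\frac{\left(-2821\right) \frac{1}{-9090}}{\sqrt{-3194 + Y{\left(69 \right)}}} = \frac{\left(-2821\right) \frac{1}{-9090}}{\sqrt{-3194 + \left(-10 + 69\right)}} = \frac{\left(-2821\right) \left(- \frac{1}{9090}\right)}{\sqrt{-3194 + 59}} = \frac{2821}{9090 \sqrt{-3135}} = \frac{2821}{9090 i \sqrt{3135}} = \frac{2821 \left(- \frac{i \sqrt{3135}}{3135}\right)}{9090} = - \frac{2821 i \sqrt{3135}}{28497150}$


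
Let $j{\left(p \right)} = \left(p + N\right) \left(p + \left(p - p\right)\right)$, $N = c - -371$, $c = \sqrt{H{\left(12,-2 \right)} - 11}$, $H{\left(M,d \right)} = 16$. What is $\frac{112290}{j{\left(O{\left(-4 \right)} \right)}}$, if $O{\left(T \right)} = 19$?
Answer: $\frac{460980}{30419} - \frac{1182 \sqrt{5}}{30419} \approx 15.067$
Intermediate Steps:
$c = \sqrt{5}$ ($c = \sqrt{16 - 11} = \sqrt{5} \approx 2.2361$)
$N = 371 + \sqrt{5}$ ($N = \sqrt{5} - -371 = \sqrt{5} + 371 = 371 + \sqrt{5} \approx 373.24$)
$j{\left(p \right)} = p \left(371 + p + \sqrt{5}\right)$ ($j{\left(p \right)} = \left(p + \left(371 + \sqrt{5}\right)\right) \left(p + \left(p - p\right)\right) = \left(371 + p + \sqrt{5}\right) \left(p + 0\right) = \left(371 + p + \sqrt{5}\right) p = p \left(371 + p + \sqrt{5}\right)$)
$\frac{112290}{j{\left(O{\left(-4 \right)} \right)}} = \frac{112290}{19 \left(371 + 19 + \sqrt{5}\right)} = \frac{112290}{19 \left(390 + \sqrt{5}\right)} = \frac{112290}{7410 + 19 \sqrt{5}}$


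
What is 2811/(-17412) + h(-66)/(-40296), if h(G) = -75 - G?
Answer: -3142093/19489832 ≈ -0.16122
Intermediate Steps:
2811/(-17412) + h(-66)/(-40296) = 2811/(-17412) + (-75 - 1*(-66))/(-40296) = 2811*(-1/17412) + (-75 + 66)*(-1/40296) = -937/5804 - 9*(-1/40296) = -937/5804 + 3/13432 = -3142093/19489832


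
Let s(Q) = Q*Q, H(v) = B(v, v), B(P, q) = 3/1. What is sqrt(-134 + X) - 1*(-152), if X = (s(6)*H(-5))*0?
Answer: 152 + I*sqrt(134) ≈ 152.0 + 11.576*I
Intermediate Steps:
B(P, q) = 3 (B(P, q) = 3*1 = 3)
H(v) = 3
s(Q) = Q**2
X = 0 (X = (6**2*3)*0 = (36*3)*0 = 108*0 = 0)
sqrt(-134 + X) - 1*(-152) = sqrt(-134 + 0) - 1*(-152) = sqrt(-134) + 152 = I*sqrt(134) + 152 = 152 + I*sqrt(134)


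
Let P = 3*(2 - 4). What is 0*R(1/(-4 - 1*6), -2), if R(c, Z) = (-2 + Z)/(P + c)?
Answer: 0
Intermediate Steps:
P = -6 (P = 3*(-2) = -6)
R(c, Z) = (-2 + Z)/(-6 + c)
0*R(1/(-4 - 1*6), -2) = 0*((-2 - 2)/(-6 + 1/(-4 - 1*6))) = 0*(-4/(-6 + 1/(-4 - 6))) = 0*(-4/(-6 + 1/(-10))) = 0*(-4/(-6 + 1*(-1/10))) = 0*(-4/(-6 - 1/10)) = 0*(-4/(-61/10)) = 0*(-10/61*(-4)) = 0*(40/61) = 0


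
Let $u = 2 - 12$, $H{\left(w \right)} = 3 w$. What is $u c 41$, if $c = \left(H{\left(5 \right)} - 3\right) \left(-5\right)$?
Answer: $24600$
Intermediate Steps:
$u = -10$
$c = -60$ ($c = \left(3 \cdot 5 - 3\right) \left(-5\right) = \left(15 - 3\right) \left(-5\right) = 12 \left(-5\right) = -60$)
$u c 41 = \left(-10\right) \left(-60\right) 41 = 600 \cdot 41 = 24600$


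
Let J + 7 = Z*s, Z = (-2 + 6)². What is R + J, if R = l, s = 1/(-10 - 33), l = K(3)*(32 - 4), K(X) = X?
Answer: 3295/43 ≈ 76.628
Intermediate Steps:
Z = 16 (Z = 4² = 16)
l = 84 (l = 3*(32 - 4) = 3*28 = 84)
s = -1/43 (s = 1/(-43) = -1/43 ≈ -0.023256)
R = 84
J = -317/43 (J = -7 + 16*(-1/43) = -7 - 16/43 = -317/43 ≈ -7.3721)
R + J = 84 - 317/43 = 3295/43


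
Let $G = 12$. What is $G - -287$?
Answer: $299$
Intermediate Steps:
$G - -287 = 12 - -287 = 12 + 287 = 299$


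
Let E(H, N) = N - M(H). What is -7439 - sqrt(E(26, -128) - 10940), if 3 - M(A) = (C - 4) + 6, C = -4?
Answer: -7439 - I*sqrt(11073) ≈ -7439.0 - 105.23*I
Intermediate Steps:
M(A) = 5 (M(A) = 3 - ((-4 - 4) + 6) = 3 - (-8 + 6) = 3 - 1*(-2) = 3 + 2 = 5)
E(H, N) = -5 + N (E(H, N) = N - 1*5 = N - 5 = -5 + N)
-7439 - sqrt(E(26, -128) - 10940) = -7439 - sqrt((-5 - 128) - 10940) = -7439 - sqrt(-133 - 10940) = -7439 - sqrt(-11073) = -7439 - I*sqrt(11073)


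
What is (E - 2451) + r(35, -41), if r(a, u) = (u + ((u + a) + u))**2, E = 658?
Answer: 5951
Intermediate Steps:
r(a, u) = (a + 3*u)**2 (r(a, u) = (u + ((a + u) + u))**2 = (u + (a + 2*u))**2 = (a + 3*u)**2)
(E - 2451) + r(35, -41) = (658 - 2451) + (35 + 3*(-41))**2 = -1793 + (35 - 123)**2 = -1793 + (-88)**2 = -1793 + 7744 = 5951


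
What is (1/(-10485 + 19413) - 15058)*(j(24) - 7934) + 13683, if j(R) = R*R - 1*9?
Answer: 990525603865/8928 ≈ 1.1095e+8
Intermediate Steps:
j(R) = -9 + R² (j(R) = R² - 9 = -9 + R²)
(1/(-10485 + 19413) - 15058)*(j(24) - 7934) + 13683 = (1/(-10485 + 19413) - 15058)*((-9 + 24²) - 7934) + 13683 = (1/8928 - 15058)*((-9 + 576) - 7934) + 13683 = (1/8928 - 15058)*(567 - 7934) + 13683 = -134437823/8928*(-7367) + 13683 = 990403442041/8928 + 13683 = 990525603865/8928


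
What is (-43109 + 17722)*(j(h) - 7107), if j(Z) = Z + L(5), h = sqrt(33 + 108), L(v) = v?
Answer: 180298474 - 25387*sqrt(141) ≈ 1.8000e+8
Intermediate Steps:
h = sqrt(141) ≈ 11.874
j(Z) = 5 + Z (j(Z) = Z + 5 = 5 + Z)
(-43109 + 17722)*(j(h) - 7107) = (-43109 + 17722)*((5 + sqrt(141)) - 7107) = -25387*(-7102 + sqrt(141)) = 180298474 - 25387*sqrt(141)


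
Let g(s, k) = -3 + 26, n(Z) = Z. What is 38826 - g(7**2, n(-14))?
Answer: 38803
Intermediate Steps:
g(s, k) = 23
38826 - g(7**2, n(-14)) = 38826 - 1*23 = 38826 - 23 = 38803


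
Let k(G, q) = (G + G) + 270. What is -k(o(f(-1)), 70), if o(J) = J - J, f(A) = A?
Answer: -270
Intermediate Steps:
o(J) = 0
k(G, q) = 270 + 2*G (k(G, q) = 2*G + 270 = 270 + 2*G)
-k(o(f(-1)), 70) = -(270 + 2*0) = -(270 + 0) = -1*270 = -270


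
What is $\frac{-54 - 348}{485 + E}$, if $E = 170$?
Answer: $- \frac{402}{655} \approx -0.61374$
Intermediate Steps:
$\frac{-54 - 348}{485 + E} = \frac{-54 - 348}{485 + 170} = - \frac{402}{655}$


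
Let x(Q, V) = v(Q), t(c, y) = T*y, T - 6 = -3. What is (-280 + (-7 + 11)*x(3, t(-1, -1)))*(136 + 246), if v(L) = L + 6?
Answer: -93208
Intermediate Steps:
T = 3 (T = 6 - 3 = 3)
v(L) = 6 + L
t(c, y) = 3*y
x(Q, V) = 6 + Q
(-280 + (-7 + 11)*x(3, t(-1, -1)))*(136 + 246) = (-280 + (-7 + 11)*(6 + 3))*(136 + 246) = (-280 + 4*9)*382 = (-280 + 36)*382 = -244*382 = -93208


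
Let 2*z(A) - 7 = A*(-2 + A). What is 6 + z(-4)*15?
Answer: 477/2 ≈ 238.50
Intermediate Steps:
z(A) = 7/2 + A*(-2 + A)/2 (z(A) = 7/2 + (A*(-2 + A))/2 = 7/2 + A*(-2 + A)/2)
6 + z(-4)*15 = 6 + (7/2 + (½)*(-4)² - 1*(-4))*15 = 6 + (7/2 + (½)*16 + 4)*15 = 6 + (7/2 + 8 + 4)*15 = 6 + (31/2)*15 = 6 + 465/2 = 477/2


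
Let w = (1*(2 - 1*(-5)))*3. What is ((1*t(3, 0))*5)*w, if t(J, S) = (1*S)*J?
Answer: 0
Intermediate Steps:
t(J, S) = J*S (t(J, S) = S*J = J*S)
w = 21 (w = (1*(2 + 5))*3 = (1*7)*3 = 7*3 = 21)
((1*t(3, 0))*5)*w = ((1*(3*0))*5)*21 = ((1*0)*5)*21 = (0*5)*21 = 0*21 = 0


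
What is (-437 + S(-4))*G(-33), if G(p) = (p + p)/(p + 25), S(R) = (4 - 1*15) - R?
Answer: -3663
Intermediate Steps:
S(R) = -11 - R (S(R) = (4 - 15) - R = -11 - R)
G(p) = 2*p/(25 + p) (G(p) = (2*p)/(25 + p) = 2*p/(25 + p))
(-437 + S(-4))*G(-33) = (-437 + (-11 - 1*(-4)))*(2*(-33)/(25 - 33)) = (-437 + (-11 + 4))*(2*(-33)/(-8)) = (-437 - 7)*(2*(-33)*(-⅛)) = -444*33/4 = -3663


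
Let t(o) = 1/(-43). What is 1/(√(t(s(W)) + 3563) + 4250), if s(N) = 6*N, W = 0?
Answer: 91375/388267146 - √1646986/388267146 ≈ 0.00023204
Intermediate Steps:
t(o) = -1/43
1/(√(t(s(W)) + 3563) + 4250) = 1/(√(-1/43 + 3563) + 4250) = 1/(√(153208/43) + 4250) = 1/(2*√1646986/43 + 4250) = 1/(4250 + 2*√1646986/43)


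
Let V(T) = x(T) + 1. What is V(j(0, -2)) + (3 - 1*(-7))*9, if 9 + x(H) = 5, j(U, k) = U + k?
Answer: 87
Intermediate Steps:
x(H) = -4 (x(H) = -9 + 5 = -4)
V(T) = -3 (V(T) = -4 + 1 = -3)
V(j(0, -2)) + (3 - 1*(-7))*9 = -3 + (3 - 1*(-7))*9 = -3 + (3 + 7)*9 = -3 + 10*9 = -3 + 90 = 87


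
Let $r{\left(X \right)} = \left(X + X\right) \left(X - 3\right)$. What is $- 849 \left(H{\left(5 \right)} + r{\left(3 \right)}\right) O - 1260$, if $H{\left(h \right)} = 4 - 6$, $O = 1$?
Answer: $438$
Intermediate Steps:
$r{\left(X \right)} = 2 X \left(-3 + X\right)$
$H{\left(h \right)} = -2$ ($H{\left(h \right)} = 4 - 6 = -2$)
$- 849 \left(H{\left(5 \right)} + r{\left(3 \right)}\right) O - 1260 = - 849 \left(-2 + 2 \cdot 3 \left(-3 + 3\right)\right) 1 - 1260 = - 849 \left(-2 + 2 \cdot 3 \cdot 0\right) 1 - 1260 = - 849 \left(-2 + 0\right) 1 - 1260 = - 849 \left(\left(-2\right) 1\right) - 1260 = \left(-849\right) \left(-2\right) - 1260 = 1698 - 1260 = 438$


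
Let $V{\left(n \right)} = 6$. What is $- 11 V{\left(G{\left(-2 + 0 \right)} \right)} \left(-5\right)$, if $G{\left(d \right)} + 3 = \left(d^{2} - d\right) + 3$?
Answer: $330$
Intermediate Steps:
$G{\left(d \right)} = d^{2} - d$ ($G{\left(d \right)} = -3 + \left(\left(d^{2} - d\right) + 3\right) = -3 + \left(3 + d^{2} - d\right) = d^{2} - d$)
$- 11 V{\left(G{\left(-2 + 0 \right)} \right)} \left(-5\right) = \left(-11\right) 6 \left(-5\right) = \left(-66\right) \left(-5\right) = 330$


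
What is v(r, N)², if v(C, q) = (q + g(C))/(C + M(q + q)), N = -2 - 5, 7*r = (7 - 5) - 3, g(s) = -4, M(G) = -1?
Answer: 5929/64 ≈ 92.641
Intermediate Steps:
r = -⅐ (r = ((7 - 5) - 3)/7 = (2 - 3)/7 = (⅐)*(-1) = -⅐ ≈ -0.14286)
N = -7
v(C, q) = (-4 + q)/(-1 + C) (v(C, q) = (q - 4)/(C - 1) = (-4 + q)/(-1 + C))
v(r, N)² = ((-4 - 7)/(-1 - ⅐))² = (-11/(-8/7))² = (-7/8*(-11))² = (77/8)² = 5929/64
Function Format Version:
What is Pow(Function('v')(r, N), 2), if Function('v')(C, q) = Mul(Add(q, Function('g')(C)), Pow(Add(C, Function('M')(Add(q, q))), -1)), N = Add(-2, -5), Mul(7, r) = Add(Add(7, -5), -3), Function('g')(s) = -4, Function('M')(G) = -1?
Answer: Rational(5929, 64) ≈ 92.641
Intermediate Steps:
r = Rational(-1, 7) (r = Mul(Rational(1, 7), Add(Add(7, -5), -3)) = Mul(Rational(1, 7), Add(2, -3)) = Mul(Rational(1, 7), -1) = Rational(-1, 7) ≈ -0.14286)
N = -7
Function('v')(C, q) = Mul(Pow(Add(-1, C), -1), Add(-4, q)) (Function('v')(C, q) = Mul(Add(q, -4), Pow(Add(C, -1), -1)) = Mul(Add(-4, q), Pow(Add(-1, C), -1)) = Mul(Pow(Add(-1, C), -1), Add(-4, q)))
Pow(Function('v')(r, N), 2) = Pow(Mul(Pow(Add(-1, Rational(-1, 7)), -1), Add(-4, -7)), 2) = Pow(Mul(Pow(Rational(-8, 7), -1), -11), 2) = Pow(Mul(Rational(-7, 8), -11), 2) = Pow(Rational(77, 8), 2) = Rational(5929, 64)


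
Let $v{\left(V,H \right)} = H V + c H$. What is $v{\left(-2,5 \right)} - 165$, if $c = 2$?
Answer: $-165$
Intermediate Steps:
$v{\left(V,H \right)} = 2 H + H V$ ($v{\left(V,H \right)} = H V + 2 H = 2 H + H V$)
$v{\left(-2,5 \right)} - 165 = 5 \left(2 - 2\right) - 165 = 5 \cdot 0 - 165 = 0 - 165 = -165$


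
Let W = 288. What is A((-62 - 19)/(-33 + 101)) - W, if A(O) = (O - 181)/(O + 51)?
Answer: -987845/3387 ≈ -291.66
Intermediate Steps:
A(O) = (-181 + O)/(51 + O)
A((-62 - 19)/(-33 + 101)) - W = (-181 + (-62 - 19)/(-33 + 101))/(51 + (-62 - 19)/(-33 + 101)) - 1*288 = (-181 - 81/68)/(51 - 81/68) - 288 = -12389/68/(3387/68) - 288 = (68/3387)*(-12389/68) - 288 = -12389/3387 - 288 = -987845/3387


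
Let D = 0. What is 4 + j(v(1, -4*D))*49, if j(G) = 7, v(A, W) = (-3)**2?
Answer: 347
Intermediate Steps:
v(A, W) = 9
4 + j(v(1, -4*D))*49 = 4 + 7*49 = 4 + 343 = 347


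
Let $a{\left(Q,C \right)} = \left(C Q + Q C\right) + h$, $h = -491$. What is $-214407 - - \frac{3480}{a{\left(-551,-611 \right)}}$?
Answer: $- \frac{48086557579}{224277} \approx -2.1441 \cdot 10^{5}$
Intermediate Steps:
$a{\left(Q,C \right)} = -491 + 2 C Q$ ($a{\left(Q,C \right)} = \left(C Q + Q C\right) - 491 = \left(C Q + C Q\right) - 491 = 2 C Q - 491 = -491 + 2 C Q$)
$-214407 - - \frac{3480}{a{\left(-551,-611 \right)}} = -214407 - - \frac{3480}{-491 + 2 \left(-611\right) \left(-551\right)} = -214407 - - \frac{3480}{-491 + 673322} = -214407 - - \frac{3480}{672831} = -214407 - \left(-3480\right) \frac{1}{672831} = -214407 - - \frac{1160}{224277} = -214407 + \frac{1160}{224277} = - \frac{48086557579}{224277}$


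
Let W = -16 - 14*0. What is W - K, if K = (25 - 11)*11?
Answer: -170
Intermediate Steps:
K = 154 (K = 14*11 = 154)
W = -16 (W = -16 + 0 = -16)
W - K = -16 - 1*154 = -16 - 154 = -170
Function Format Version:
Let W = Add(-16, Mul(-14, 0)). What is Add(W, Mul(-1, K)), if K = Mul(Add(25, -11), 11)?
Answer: -170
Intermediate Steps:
K = 154 (K = Mul(14, 11) = 154)
W = -16 (W = Add(-16, 0) = -16)
Add(W, Mul(-1, K)) = Add(-16, Mul(-1, 154)) = Add(-16, -154) = -170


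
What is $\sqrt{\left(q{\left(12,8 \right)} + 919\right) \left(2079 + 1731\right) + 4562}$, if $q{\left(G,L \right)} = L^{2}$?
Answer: $4 \sqrt{234362} \approx 1936.4$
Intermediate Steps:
$\sqrt{\left(q{\left(12,8 \right)} + 919\right) \left(2079 + 1731\right) + 4562} = \sqrt{\left(8^{2} + 919\right) \left(2079 + 1731\right) + 4562} = \sqrt{\left(64 + 919\right) 3810 + 4562} = \sqrt{983 \cdot 3810 + 4562} = \sqrt{3745230 + 4562} = \sqrt{3749792} = 4 \sqrt{234362}$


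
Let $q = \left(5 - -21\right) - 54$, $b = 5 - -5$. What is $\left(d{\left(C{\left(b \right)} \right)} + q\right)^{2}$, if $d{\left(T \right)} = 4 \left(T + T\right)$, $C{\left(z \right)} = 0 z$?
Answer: $784$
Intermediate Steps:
$b = 10$ ($b = 5 + 5 = 10$)
$C{\left(z \right)} = 0$
$d{\left(T \right)} = 8 T$ ($d{\left(T \right)} = 4 \cdot 2 T = 8 T$)
$q = -28$ ($q = \left(5 + 21\right) - 54 = 26 - 54 = -28$)
$\left(d{\left(C{\left(b \right)} \right)} + q\right)^{2} = \left(8 \cdot 0 - 28\right)^{2} = \left(0 - 28\right)^{2} = \left(-28\right)^{2} = 784$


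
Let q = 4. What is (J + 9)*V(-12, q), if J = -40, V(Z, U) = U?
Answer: -124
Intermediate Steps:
(J + 9)*V(-12, q) = (-40 + 9)*4 = -31*4 = -124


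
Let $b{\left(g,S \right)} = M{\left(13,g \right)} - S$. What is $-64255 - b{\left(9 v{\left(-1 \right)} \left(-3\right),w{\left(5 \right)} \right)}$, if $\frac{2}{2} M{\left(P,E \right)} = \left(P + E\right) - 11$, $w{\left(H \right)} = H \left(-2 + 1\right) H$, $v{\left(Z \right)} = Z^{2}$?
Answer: $-64255$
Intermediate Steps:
$w{\left(H \right)} = - H^{2}$ ($w{\left(H \right)} = H \left(-1\right) H = - H H = - H^{2}$)
$M{\left(P,E \right)} = -11 + E + P$ ($M{\left(P,E \right)} = \left(P + E\right) - 11 = \left(E + P\right) - 11 = -11 + E + P$)
$b{\left(g,S \right)} = 2 + g - S$ ($b{\left(g,S \right)} = \left(-11 + g + 13\right) - S = \left(2 + g\right) - S = 2 + g - S$)
$-64255 - b{\left(9 v{\left(-1 \right)} \left(-3\right),w{\left(5 \right)} \right)} = -64255 - \left(2 + 9 \left(-1\right)^{2} \left(-3\right) - - 5^{2}\right) = -64255 - \left(2 + 9 \cdot 1 \left(-3\right) - \left(-1\right) 25\right) = -64255 - \left(2 + 9 \left(-3\right) - -25\right) = -64255 - \left(2 - 27 + 25\right) = -64255 - 0 = -64255 + 0 = -64255$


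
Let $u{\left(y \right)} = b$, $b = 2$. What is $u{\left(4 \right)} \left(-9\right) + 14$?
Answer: $-4$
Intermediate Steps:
$u{\left(y \right)} = 2$
$u{\left(4 \right)} \left(-9\right) + 14 = 2 \left(-9\right) + 14 = -18 + 14 = -4$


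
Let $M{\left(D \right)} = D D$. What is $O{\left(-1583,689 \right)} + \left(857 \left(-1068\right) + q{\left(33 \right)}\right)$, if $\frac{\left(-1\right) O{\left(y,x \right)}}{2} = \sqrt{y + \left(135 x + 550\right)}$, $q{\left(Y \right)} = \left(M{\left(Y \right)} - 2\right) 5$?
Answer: $-909841 - 2 \sqrt{91982} \approx -9.1045 \cdot 10^{5}$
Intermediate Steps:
$M{\left(D \right)} = D^{2}$
$q{\left(Y \right)} = -10 + 5 Y^{2}$ ($q{\left(Y \right)} = \left(Y^{2} - 2\right) 5 = \left(-2 + Y^{2}\right) 5 = -10 + 5 Y^{2}$)
$O{\left(y,x \right)} = - 2 \sqrt{550 + y + 135 x}$ ($O{\left(y,x \right)} = - 2 \sqrt{y + \left(135 x + 550\right)} = - 2 \sqrt{y + \left(550 + 135 x\right)} = - 2 \sqrt{550 + y + 135 x}$)
$O{\left(-1583,689 \right)} + \left(857 \left(-1068\right) + q{\left(33 \right)}\right) = - 2 \sqrt{550 - 1583 + 135 \cdot 689} + \left(857 \left(-1068\right) - \left(10 - 5 \cdot 33^{2}\right)\right) = - 2 \sqrt{550 - 1583 + 93015} + \left(-915276 + \left(-10 + 5 \cdot 1089\right)\right) = - 2 \sqrt{91982} + \left(-915276 + \left(-10 + 5445\right)\right) = - 2 \sqrt{91982} + \left(-915276 + 5435\right) = - 2 \sqrt{91982} - 909841 = -909841 - 2 \sqrt{91982}$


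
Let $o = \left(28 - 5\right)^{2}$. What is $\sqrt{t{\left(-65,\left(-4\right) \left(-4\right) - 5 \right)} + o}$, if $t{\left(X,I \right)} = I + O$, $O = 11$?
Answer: $\sqrt{551} \approx 23.473$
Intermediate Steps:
$o = 529$ ($o = 23^{2} = 529$)
$t{\left(X,I \right)} = 11 + I$ ($t{\left(X,I \right)} = I + 11 = 11 + I$)
$\sqrt{t{\left(-65,\left(-4\right) \left(-4\right) - 5 \right)} + o} = \sqrt{\left(11 - -11\right) + 529} = \sqrt{\left(11 + \left(16 - 5\right)\right) + 529} = \sqrt{\left(11 + 11\right) + 529} = \sqrt{22 + 529} = \sqrt{551}$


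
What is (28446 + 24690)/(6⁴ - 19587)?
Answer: -17712/6097 ≈ -2.9050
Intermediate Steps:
(28446 + 24690)/(6⁴ - 19587) = 53136/(1296 - 19587) = 53136/(-18291) = 53136*(-1/18291) = -17712/6097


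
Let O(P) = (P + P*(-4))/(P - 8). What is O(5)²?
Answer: 25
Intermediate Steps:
O(P) = -3*P/(-8 + P) (O(P) = (P - 4*P)/(-8 + P) = (-3*P)/(-8 + P) = -3*P/(-8 + P))
O(5)² = (-3*5/(-8 + 5))² = (-3*5/(-3))² = (-3*5*(-⅓))² = 5² = 25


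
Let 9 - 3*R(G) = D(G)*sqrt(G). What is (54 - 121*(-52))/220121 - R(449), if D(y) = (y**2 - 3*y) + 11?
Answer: -654017/220121 + 66755*sqrt(449) ≈ 1.4145e+6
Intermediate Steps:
D(y) = 11 + y**2 - 3*y
R(G) = 3 - sqrt(G)*(11 + G**2 - 3*G)/3 (R(G) = 3 - (11 + G**2 - 3*G)*sqrt(G)/3 = 3 - sqrt(G)*(11 + G**2 - 3*G)/3)
(54 - 121*(-52))/220121 - R(449) = (54 - 121*(-52))/220121 - (3 + sqrt(449)*(-11 - 1*449**2 + 3*449)/3) = (54 + 6292)*(1/220121) - (3 + sqrt(449)*(-11 - 1*201601 + 1347)/3) = 6346*(1/220121) - (3 + sqrt(449)*(-11 - 201601 + 1347)/3) = 6346/220121 - (3 + (1/3)*sqrt(449)*(-200265)) = 6346/220121 - (3 - 66755*sqrt(449)) = 6346/220121 + (-3 + 66755*sqrt(449)) = -654017/220121 + 66755*sqrt(449)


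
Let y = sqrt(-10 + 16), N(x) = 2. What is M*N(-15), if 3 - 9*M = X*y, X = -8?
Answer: 2/3 + 16*sqrt(6)/9 ≈ 5.0213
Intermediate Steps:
y = sqrt(6) ≈ 2.4495
M = 1/3 + 8*sqrt(6)/9 (M = 1/3 - (-8)*sqrt(6)/9 = 1/3 + 8*sqrt(6)/9 ≈ 2.5107)
M*N(-15) = (1/3 + 8*sqrt(6)/9)*2 = 2/3 + 16*sqrt(6)/9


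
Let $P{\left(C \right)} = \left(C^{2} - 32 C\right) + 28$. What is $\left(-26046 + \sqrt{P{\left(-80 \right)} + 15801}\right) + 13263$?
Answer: $-12783 + \sqrt{24789} \approx -12626.0$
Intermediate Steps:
$P{\left(C \right)} = 28 + C^{2} - 32 C$
$\left(-26046 + \sqrt{P{\left(-80 \right)} + 15801}\right) + 13263 = \left(-26046 + \sqrt{\left(28 + \left(-80\right)^{2} - -2560\right) + 15801}\right) + 13263 = \left(-26046 + \sqrt{\left(28 + 6400 + 2560\right) + 15801}\right) + 13263 = \left(-26046 + \sqrt{8988 + 15801}\right) + 13263 = \left(-26046 + \sqrt{24789}\right) + 13263 = -12783 + \sqrt{24789}$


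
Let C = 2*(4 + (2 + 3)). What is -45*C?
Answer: -810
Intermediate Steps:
C = 18 (C = 2*(4 + 5) = 2*9 = 18)
-45*C = -45*18 = -810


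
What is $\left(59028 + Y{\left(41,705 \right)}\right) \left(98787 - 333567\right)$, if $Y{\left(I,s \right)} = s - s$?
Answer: $-13858593840$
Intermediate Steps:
$Y{\left(I,s \right)} = 0$
$\left(59028 + Y{\left(41,705 \right)}\right) \left(98787 - 333567\right) = \left(59028 + 0\right) \left(98787 - 333567\right) = 59028 \left(-234780\right) = -13858593840$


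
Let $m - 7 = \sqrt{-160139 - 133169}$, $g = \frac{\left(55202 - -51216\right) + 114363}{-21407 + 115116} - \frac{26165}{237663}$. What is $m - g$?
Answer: $\frac{9625323241}{2024651097} + 2 i \sqrt{73327} \approx 4.7541 + 541.58 i$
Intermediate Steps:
$g = \frac{4547234438}{2024651097}$ ($g = \frac{\left(55202 + 51216\right) + 114363}{93709} - \frac{26165}{237663} = \left(106418 + 114363\right) \frac{1}{93709} - \frac{26165}{237663} = 220781 \cdot \frac{1}{93709} - \frac{26165}{237663} = \frac{20071}{8519} - \frac{26165}{237663} = \frac{4547234438}{2024651097} \approx 2.2459$)
$m = 7 + 2 i \sqrt{73327}$ ($m = 7 + \sqrt{-160139 - 133169} = 7 + \sqrt{-293308} = 7 + 2 i \sqrt{73327} \approx 7.0 + 541.58 i$)
$m - g = \left(7 + 2 i \sqrt{73327}\right) - \frac{4547234438}{2024651097} = \frac{9625323241}{2024651097} + 2 i \sqrt{73327}$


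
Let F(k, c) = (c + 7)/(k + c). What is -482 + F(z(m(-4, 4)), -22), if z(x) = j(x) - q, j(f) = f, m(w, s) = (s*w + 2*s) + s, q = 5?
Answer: -14927/31 ≈ -481.52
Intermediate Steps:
m(w, s) = 3*s + s*w (m(w, s) = (2*s + s*w) + s = 3*s + s*w)
z(x) = -5 + x (z(x) = x - 1*5 = x - 5 = -5 + x)
F(k, c) = (7 + c)/(c + k)
-482 + F(z(m(-4, 4)), -22) = -482 + (7 - 22)/(-22 + (-5 + 4*(3 - 4))) = -482 - 15/(-22 + (-5 + 4*(-1))) = -482 - 15/(-22 + (-5 - 4)) = -482 - 15/(-22 - 9) = -482 - 15/(-31) = -482 - 1/31*(-15) = -482 + 15/31 = -14927/31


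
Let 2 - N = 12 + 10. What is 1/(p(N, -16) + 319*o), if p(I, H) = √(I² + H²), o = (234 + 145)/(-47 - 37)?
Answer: -10155684/14612423065 - 28224*√41/14612423065 ≈ -0.00070737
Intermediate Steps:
N = -20 (N = 2 - (12 + 10) = 2 - 1*22 = 2 - 22 = -20)
o = -379/84 (o = 379/(-84) = 379*(-1/84) = -379/84 ≈ -4.5119)
p(I, H) = √(H² + I²)
1/(p(N, -16) + 319*o) = 1/(√((-16)² + (-20)²) + 319*(-379/84)) = 1/(√(256 + 400) - 120901/84) = 1/(√656 - 120901/84) = 1/(4*√41 - 120901/84) = 1/(-120901/84 + 4*√41)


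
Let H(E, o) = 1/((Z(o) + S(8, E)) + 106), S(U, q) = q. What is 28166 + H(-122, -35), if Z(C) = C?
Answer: 1436465/51 ≈ 28166.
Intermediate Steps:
H(E, o) = 1/(106 + E + o) (H(E, o) = 1/((o + E) + 106) = 1/((E + o) + 106) = 1/(106 + E + o))
28166 + H(-122, -35) = 28166 + 1/(106 - 122 - 35) = 28166 + 1/(-51) = 28166 - 1/51 = 1436465/51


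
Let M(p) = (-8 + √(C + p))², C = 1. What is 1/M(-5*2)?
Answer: 55/5329 + 48*I/5329 ≈ 0.010321 + 0.0090073*I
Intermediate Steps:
M(p) = (-8 + √(1 + p))²
1/M(-5*2) = 1/((-8 + √(1 - 5*2))²) = 1/((-8 + √(1 - 10))²) = 1/((-8 + √(-9))²) = 1/((-8 + 3*I)²) = (-8 + 3*I)⁻²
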